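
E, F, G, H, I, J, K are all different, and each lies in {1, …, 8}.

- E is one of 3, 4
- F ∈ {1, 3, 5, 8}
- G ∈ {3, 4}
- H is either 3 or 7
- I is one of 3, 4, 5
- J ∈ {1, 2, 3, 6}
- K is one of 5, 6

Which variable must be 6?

K

E and G share exactly the 2 values {3, 4}; by pigeonhole those values go to them, so strike 3, 4 from F, H, I, J.
H has just one choice, so H = 7.
I's domain is down to {5}, so I = 5. So F, K can't be 5.
So 6 goes to K.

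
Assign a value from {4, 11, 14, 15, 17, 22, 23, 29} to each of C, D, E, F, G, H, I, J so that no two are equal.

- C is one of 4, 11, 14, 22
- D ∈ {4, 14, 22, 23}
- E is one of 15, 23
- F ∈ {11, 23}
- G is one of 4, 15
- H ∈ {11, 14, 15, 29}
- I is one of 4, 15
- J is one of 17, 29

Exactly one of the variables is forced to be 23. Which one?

Among the 8 variables, 17 fits only J (and all 8 values in {4, 11, 14, 15, 17, 22, 23, 29} must be used), so J = 17.
Among the 7 still-open variables, 29 fits only H (and all 7 values in {4, 11, 14, 15, 22, 23, 29} must be used), so H = 29.
G and I share exactly the 2 values {4, 15}; by pigeonhole those values go to them, so strike 4, 15 from C, D, E.
So 23 goes to E.

E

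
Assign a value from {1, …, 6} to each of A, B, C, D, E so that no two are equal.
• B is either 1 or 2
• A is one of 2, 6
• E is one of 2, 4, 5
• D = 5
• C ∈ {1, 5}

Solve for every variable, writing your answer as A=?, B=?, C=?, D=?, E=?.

A=6, B=2, C=1, D=5, E=4

D's domain is down to {5}, so D = 5. Eliminate 5 elsewhere: C, E.
C must be 1 (only option left). Eliminate 1 elsewhere: B.
B has just one choice, so B = 2. So A, E can't be 2.
That leaves E = 4.
A has just one choice, so A = 6.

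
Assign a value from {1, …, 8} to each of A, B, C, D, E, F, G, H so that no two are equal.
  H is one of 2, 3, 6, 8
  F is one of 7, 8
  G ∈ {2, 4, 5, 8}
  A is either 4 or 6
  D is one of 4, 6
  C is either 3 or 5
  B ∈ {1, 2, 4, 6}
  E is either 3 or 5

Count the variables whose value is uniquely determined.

2

The 8 variables draw from only 8 values {1, 2, 3, 4, 5, 6, 7, 8}, so each is used; only B can be 1, hence B = 1.
The 7 still-open variables together cover exactly {2, 3, 4, 5, 6, 7, 8} — 7 values for 7 variables — and 7 appears only in F's list, so F = 7.
A and D share exactly the 2 values {4, 6}; by pigeonhole those values go to them, so strike 4, 6 from G, H.
C and E share exactly the 2 values {3, 5}; by pigeonhole those values go to them, so strike 3, 5 from G, H.
Determined: B=1, F=7. The other variables each still have more than one consistent value. That makes 2.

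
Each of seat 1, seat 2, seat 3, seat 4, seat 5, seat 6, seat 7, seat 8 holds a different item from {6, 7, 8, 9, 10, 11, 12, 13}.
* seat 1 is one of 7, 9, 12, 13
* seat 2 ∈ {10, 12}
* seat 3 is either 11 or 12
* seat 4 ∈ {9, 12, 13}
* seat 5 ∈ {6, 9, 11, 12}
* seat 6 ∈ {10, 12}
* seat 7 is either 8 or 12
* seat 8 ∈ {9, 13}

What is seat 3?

The 8 variables draw from only 8 values {6, 7, 8, 9, 10, 11, 12, 13}, so each is used; only seat 5 can be 6, hence seat 5 = 6.
The 7 still-open variables together cover exactly {7, 8, 9, 10, 11, 12, 13} — 7 values for 7 variables — and 7 appears only in seat 1's list, so seat 1 = 7.
Among the 6 still-open variables, 8 fits only seat 7 (and all 6 values in {8, 9, 10, 11, 12, 13} must be used), so seat 7 = 8.
Among the 5 still-open variables, 11 fits only seat 3 (and all 5 values in {9, 10, 11, 12, 13} must be used), so seat 3 = 11.

11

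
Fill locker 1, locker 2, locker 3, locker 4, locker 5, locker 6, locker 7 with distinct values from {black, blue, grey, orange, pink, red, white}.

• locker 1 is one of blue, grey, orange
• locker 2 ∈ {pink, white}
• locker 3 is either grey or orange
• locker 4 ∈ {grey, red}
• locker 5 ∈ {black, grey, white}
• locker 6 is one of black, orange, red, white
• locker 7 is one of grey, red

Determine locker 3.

The 7 variables together cover exactly {black, blue, grey, orange, pink, red, white} — 7 values for 7 variables — and blue appears only in locker 1's list, so locker 1 = blue.
The 6 still-open variables draw from only 6 values {black, grey, orange, pink, red, white}, so each is used; only locker 2 can be pink, hence locker 2 = pink.
locker 4 and locker 7 share exactly the 2 values {grey, red}; by pigeonhole those values go to them, so strike grey, red from locker 3, locker 5, locker 6.
So locker 3 = orange.

orange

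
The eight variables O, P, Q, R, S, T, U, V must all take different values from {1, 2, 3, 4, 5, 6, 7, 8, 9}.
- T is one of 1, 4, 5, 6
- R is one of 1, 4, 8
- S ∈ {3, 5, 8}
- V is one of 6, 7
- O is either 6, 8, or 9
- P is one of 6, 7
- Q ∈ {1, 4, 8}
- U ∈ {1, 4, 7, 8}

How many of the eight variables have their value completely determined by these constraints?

3

Among the 8 variables, 3 fits only S (and all 8 values in {1, 3, 4, 5, 6, 7, 8, 9} must be used), so S = 3.
The 7 still-open variables together cover exactly {1, 4, 5, 6, 7, 8, 9} — 7 values for 7 variables — and 5 appears only in T's list, so T = 5.
Among the 6 still-open variables, 9 fits only O (and all 6 values in {1, 4, 6, 7, 8, 9} must be used), so O = 9.
P and V between them cover only {6, 7} — a naked pair. Remove those values from U.
Determined: O=9, S=3, T=5. The other variables each still have more than one consistent value. That makes 3.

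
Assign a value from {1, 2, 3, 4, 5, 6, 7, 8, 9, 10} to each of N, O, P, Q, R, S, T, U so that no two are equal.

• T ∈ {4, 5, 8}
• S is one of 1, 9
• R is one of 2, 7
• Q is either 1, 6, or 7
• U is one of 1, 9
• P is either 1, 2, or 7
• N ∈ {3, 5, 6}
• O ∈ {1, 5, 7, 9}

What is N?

The 2 variables S and U are confined to {1, 9}, which locks those values in; drop them from O, P, Q.
P and R share exactly the 2 values {2, 7}; by pigeonhole those values go to them, so strike 2, 7 from O, Q.
O must be 5 (only option left). Remove 5 from N, T.
Q must be 6 (only option left). Remove 6 from N.
So N = 3.

3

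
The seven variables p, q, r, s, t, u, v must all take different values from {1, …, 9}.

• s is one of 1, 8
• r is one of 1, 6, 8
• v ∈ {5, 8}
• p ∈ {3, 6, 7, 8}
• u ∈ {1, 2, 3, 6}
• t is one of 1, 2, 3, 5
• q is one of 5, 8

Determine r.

The 7 variables draw from only 7 values {1, 2, 3, 5, 6, 7, 8}, so each is used; only p can be 7, hence p = 7.
q and v share exactly the 2 values {5, 8}; by pigeonhole those values go to them, so strike 5, 8 from r, s, t.
s's domain is down to {1}, so s = 1. Remove 1 from r, t, u.
So r = 6.

6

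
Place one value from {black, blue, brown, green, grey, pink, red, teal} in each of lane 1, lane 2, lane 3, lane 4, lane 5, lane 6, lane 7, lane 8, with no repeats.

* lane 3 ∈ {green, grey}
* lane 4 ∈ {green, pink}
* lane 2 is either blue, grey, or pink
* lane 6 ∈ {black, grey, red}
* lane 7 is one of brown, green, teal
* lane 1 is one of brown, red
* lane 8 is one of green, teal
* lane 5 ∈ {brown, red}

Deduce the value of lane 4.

pink

Among the 8 variables, black fits only lane 6 (and all 8 values in {black, blue, brown, green, grey, pink, red, teal} must be used), so lane 6 = black.
Among the 7 still-open variables, blue fits only lane 2 (and all 7 values in {blue, brown, green, grey, pink, red, teal} must be used), so lane 2 = blue.
The 6 still-open variables draw from only 6 values {brown, green, grey, pink, red, teal}, so each is used; only lane 3 can be grey, hence lane 3 = grey.
Among the 5 still-open variables, pink fits only lane 4 (and all 5 values in {brown, green, pink, red, teal} must be used), so lane 4 = pink.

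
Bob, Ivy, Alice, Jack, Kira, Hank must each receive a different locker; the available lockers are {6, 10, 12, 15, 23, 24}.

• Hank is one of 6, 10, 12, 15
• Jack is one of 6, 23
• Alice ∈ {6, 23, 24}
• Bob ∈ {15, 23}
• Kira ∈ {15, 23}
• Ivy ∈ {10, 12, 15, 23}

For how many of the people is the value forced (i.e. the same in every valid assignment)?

2

Among the 6 variables, 24 fits only Alice (and all 6 values in {6, 10, 12, 15, 23, 24} must be used), so Alice = 24.
Bob and Kira share exactly the 2 values {15, 23}; by pigeonhole those values go to them, so strike 15, 23 from Ivy, Jack, Hank.
Jack must be 6 (only option left). So Hank can't be 6.
Determined: Alice=24, Jack=6. The other people each still have more than one consistent value. That makes 2.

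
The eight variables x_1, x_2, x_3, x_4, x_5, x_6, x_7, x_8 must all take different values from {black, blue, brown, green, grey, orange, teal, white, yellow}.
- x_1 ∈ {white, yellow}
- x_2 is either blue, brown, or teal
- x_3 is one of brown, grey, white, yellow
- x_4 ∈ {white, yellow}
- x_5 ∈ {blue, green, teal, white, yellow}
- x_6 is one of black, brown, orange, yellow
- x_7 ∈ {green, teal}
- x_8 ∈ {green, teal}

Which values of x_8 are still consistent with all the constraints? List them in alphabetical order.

x_1 and x_4 share exactly the 2 values {white, yellow}; by pigeonhole those values go to them, so strike white, yellow from x_3, x_5, x_6.
x_7 and x_8 between them cover only {green, teal} — a naked pair. Remove those values from x_2, x_5.
x_5 must be blue (only option left). Eliminate blue elsewhere: x_2.
That leaves x_2 = brown. Eliminate brown elsewhere: x_3, x_6.
That leaves x_3 = grey.
No further eliminations apply; x_8 can still be any of green, teal.

green, teal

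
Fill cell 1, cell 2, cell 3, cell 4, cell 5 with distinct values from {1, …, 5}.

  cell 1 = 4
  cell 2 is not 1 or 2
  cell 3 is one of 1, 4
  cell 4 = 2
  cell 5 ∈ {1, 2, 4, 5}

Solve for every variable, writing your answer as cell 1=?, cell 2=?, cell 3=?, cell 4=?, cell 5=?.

cell 1=4, cell 2=3, cell 3=1, cell 4=2, cell 5=5

cell 1 must be 4 (only option left). Strike 4 from cell 2, cell 3, cell 5.
cell 3 must be 1 (only option left). Eliminate 1 elsewhere: cell 5.
cell 4 has just one choice, so cell 4 = 2. Strike 2 from cell 5.
cell 5 must be 5 (only option left). Eliminate 5 elsewhere: cell 2.
cell 2 has just one choice, so cell 2 = 3.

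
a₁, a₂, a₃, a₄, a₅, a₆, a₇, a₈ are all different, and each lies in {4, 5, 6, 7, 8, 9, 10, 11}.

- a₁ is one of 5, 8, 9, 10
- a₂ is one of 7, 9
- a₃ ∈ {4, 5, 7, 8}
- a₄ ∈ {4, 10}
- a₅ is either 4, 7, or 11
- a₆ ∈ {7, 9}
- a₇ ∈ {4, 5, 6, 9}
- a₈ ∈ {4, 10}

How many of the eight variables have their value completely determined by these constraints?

Among the 8 variables, 6 fits only a₇ (and all 8 values in {4, 5, 6, 7, 8, 9, 10, 11} must be used), so a₇ = 6.
The 7 still-open variables draw from only 7 values {4, 5, 7, 8, 9, 10, 11}, so each is used; only a₅ can be 11, hence a₅ = 11.
The 2 variables a₂ and a₆ are confined to {7, 9}, which locks those values in; drop them from a₁, a₃.
The 2 variables a₄ and a₈ are confined to {4, 10}, which locks those values in; drop them from a₁, a₃.
Determined: a₅=11, a₇=6. The other variables each still have more than one consistent value. That makes 2.

2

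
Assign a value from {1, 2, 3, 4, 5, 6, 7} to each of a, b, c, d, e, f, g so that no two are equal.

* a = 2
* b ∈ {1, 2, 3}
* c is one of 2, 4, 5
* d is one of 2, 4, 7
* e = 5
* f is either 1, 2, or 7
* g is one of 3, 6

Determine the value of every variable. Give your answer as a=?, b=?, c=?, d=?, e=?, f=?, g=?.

a's domain is down to {2}, so a = 2. Eliminate 2 elsewhere: b, c, d, f.
e must be 5 (only option left). So c can't be 5.
c has just one choice, so c = 4. Remove 4 from d.
d's domain is down to {7}, so d = 7. Strike 7 from f.
f's domain is down to {1}, so f = 1. Eliminate 1 elsewhere: b.
That leaves b = 3. So g can't be 3.
That leaves g = 6.

a=2, b=3, c=4, d=7, e=5, f=1, g=6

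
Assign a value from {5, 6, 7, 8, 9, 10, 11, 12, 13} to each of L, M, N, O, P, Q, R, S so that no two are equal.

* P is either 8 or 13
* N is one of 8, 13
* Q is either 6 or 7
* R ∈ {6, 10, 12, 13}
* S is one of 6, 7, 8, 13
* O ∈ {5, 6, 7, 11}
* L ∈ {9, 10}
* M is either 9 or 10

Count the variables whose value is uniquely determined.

1

The 2 variables L and M are confined to {9, 10}, which locks those values in; drop them from R.
The 2 variables N and P are confined to {8, 13}, which locks those values in; drop them from R, S.
The 2 variables Q and S are confined to {6, 7}, which locks those values in; drop them from O, R.
R has just one choice, so R = 12.
Determined: R=12. The other variables each still have more than one consistent value. That makes 1.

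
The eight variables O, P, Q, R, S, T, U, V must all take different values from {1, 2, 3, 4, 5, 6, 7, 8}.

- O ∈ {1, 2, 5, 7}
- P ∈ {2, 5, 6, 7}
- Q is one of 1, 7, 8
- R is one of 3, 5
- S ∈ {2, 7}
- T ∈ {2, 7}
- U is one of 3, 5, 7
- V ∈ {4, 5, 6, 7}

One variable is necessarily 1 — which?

O

The 8 variables draw from only 8 values {1, 2, 3, 4, 5, 6, 7, 8}, so each is used; only V can be 4, hence V = 4.
The 7 still-open variables together cover exactly {1, 2, 3, 5, 6, 7, 8} — 7 values for 7 variables — and 6 appears only in P's list, so P = 6.
Among the 6 still-open variables, 8 fits only Q (and all 6 values in {1, 2, 3, 5, 7, 8} must be used), so Q = 8.
The 5 still-open variables draw from only 5 values {1, 2, 3, 5, 7}, so each is used; only O can be 1, hence O = 1.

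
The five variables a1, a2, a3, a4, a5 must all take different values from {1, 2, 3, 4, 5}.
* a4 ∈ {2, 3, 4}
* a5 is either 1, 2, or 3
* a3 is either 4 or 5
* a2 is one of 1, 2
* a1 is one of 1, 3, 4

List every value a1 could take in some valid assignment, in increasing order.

1, 3, 4

The 5 variables draw from only 5 values {1, 2, 3, 4, 5}, so each is used; only a3 can be 5, hence a3 = 5.
No further eliminations apply; a1 can still be any of 1, 3, 4.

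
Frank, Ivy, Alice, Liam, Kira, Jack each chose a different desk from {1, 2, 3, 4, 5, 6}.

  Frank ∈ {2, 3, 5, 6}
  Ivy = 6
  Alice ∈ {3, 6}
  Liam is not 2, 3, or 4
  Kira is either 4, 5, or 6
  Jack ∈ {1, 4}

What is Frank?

2

Ivy has just one choice, so Ivy = 6. So Frank, Alice, Liam, Kira can't be 6.
Alice must be 3 (only option left). Eliminate 3 elsewhere: Frank.
The 4 still-open variables draw from only 4 values {1, 2, 4, 5}, so each is used; only Frank can be 2, hence Frank = 2.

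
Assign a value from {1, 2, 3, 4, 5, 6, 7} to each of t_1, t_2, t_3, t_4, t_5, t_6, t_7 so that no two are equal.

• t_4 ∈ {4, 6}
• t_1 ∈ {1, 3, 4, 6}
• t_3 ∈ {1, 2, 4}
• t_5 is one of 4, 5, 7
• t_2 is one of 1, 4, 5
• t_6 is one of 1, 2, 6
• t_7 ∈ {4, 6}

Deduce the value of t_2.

Among the 7 variables, 3 fits only t_1 (and all 7 values in {1, 2, 3, 4, 5, 6, 7} must be used), so t_1 = 3.
The 6 still-open variables draw from only 6 values {1, 2, 4, 5, 6, 7}, so each is used; only t_5 can be 7, hence t_5 = 7.
The 5 still-open variables together cover exactly {1, 2, 4, 5, 6} — 5 values for 5 variables — and 5 appears only in t_2's list, so t_2 = 5.

5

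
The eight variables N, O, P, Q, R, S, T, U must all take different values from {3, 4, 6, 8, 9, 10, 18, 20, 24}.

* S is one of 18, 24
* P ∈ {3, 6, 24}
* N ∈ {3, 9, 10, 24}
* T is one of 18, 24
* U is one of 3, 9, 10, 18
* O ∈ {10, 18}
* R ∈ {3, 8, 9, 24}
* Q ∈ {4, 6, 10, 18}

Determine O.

10

The 8 variables draw from only 8 values {3, 4, 6, 8, 9, 10, 18, 24}, so each is used; only Q can be 4, hence Q = 4.
Among the 7 still-open variables, 6 fits only P (and all 7 values in {3, 6, 8, 9, 10, 18, 24} must be used), so P = 6.
The 6 still-open variables draw from only 6 values {3, 8, 9, 10, 18, 24}, so each is used; only R can be 8, hence R = 8.
The 2 variables S and T are confined to {18, 24}, which locks those values in; drop them from N, O, U.
So O = 10.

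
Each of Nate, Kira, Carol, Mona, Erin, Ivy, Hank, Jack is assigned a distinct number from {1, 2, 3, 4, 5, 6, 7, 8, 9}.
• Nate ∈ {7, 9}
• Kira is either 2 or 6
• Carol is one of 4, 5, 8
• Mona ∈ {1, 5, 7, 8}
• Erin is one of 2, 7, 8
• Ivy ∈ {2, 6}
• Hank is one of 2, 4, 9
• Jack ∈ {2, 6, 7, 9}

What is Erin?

8

The 8 variables draw from only 8 values {1, 2, 4, 5, 6, 7, 8, 9}, so each is used; only Mona can be 1, hence Mona = 1.
Among the 7 still-open variables, 5 fits only Carol (and all 7 values in {2, 4, 5, 6, 7, 8, 9} must be used), so Carol = 5.
The 6 still-open variables together cover exactly {2, 4, 6, 7, 8, 9} — 6 values for 6 variables — and 4 appears only in Hank's list, so Hank = 4.
Among the 5 still-open variables, 8 fits only Erin (and all 5 values in {2, 6, 7, 8, 9} must be used), so Erin = 8.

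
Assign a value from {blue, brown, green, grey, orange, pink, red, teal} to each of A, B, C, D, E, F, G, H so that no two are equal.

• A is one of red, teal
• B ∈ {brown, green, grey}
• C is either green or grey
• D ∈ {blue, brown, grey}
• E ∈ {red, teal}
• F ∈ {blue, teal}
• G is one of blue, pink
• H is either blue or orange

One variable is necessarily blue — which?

Among the 8 variables, orange fits only H (and all 8 values in {blue, brown, green, grey, orange, pink, red, teal} must be used), so H = orange.
The 7 still-open variables draw from only 7 values {blue, brown, green, grey, pink, red, teal}, so each is used; only G can be pink, hence G = pink.
A and E share exactly the 2 values {red, teal}; by pigeonhole those values go to them, so strike red, teal from F.
So blue goes to F.

F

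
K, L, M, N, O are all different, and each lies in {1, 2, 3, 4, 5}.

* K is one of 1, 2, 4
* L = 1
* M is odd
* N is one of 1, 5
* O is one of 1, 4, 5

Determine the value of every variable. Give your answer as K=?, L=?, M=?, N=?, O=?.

L must be 1 (only option left). Eliminate 1 elsewhere: K, M, N, O.
N's domain is down to {5}, so N = 5. Strike 5 from M, O.
O has just one choice, so O = 4. Remove 4 from K.
K's domain is down to {2}, so K = 2.
That leaves M = 3.

K=2, L=1, M=3, N=5, O=4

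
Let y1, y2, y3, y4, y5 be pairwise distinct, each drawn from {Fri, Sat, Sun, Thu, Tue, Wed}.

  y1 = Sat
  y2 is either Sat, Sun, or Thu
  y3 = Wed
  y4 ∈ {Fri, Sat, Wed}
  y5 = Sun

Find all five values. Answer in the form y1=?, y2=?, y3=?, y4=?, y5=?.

y1=Sat, y2=Thu, y3=Wed, y4=Fri, y5=Sun

y1's domain is down to {Sat}, so y1 = Sat. Remove Sat from y2, y4.
y3's domain is down to {Wed}, so y3 = Wed. So y4 can't be Wed.
y4's domain is down to {Fri}, so y4 = Fri.
y5's domain is down to {Sun}, so y5 = Sun. Remove Sun from y2.
That leaves y2 = Thu.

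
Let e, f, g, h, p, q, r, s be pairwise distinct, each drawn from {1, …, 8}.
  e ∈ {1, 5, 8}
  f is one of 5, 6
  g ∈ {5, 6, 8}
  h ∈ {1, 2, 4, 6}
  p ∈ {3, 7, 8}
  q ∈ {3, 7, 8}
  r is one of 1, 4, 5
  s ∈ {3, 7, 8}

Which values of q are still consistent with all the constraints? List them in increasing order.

The 8 variables together cover exactly {1, 2, 3, 4, 5, 6, 7, 8} — 8 values for 8 variables — and 2 appears only in h's list, so h = 2.
Among the 7 still-open variables, 4 fits only r (and all 7 values in {1, 3, 4, 5, 6, 7, 8} must be used), so r = 4.
The 6 still-open variables together cover exactly {1, 3, 5, 6, 7, 8} — 6 values for 6 variables — and 1 appears only in e's list, so e = 1.
p, q, s between them cover only {3, 7, 8} — a naked triple. Remove those values from g.
No further eliminations apply; q can still be any of 3, 7, 8.

3, 7, 8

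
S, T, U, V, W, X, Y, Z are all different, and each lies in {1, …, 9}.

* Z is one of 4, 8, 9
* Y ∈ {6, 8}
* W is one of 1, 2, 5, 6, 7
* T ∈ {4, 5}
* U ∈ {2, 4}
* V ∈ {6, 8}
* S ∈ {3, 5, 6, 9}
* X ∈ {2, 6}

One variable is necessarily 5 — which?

V and Y share exactly the 2 values {6, 8}; by pigeonhole those values go to them, so strike 6, 8 from S, W, X, Z.
X's domain is down to {2}, so X = 2. Strike 2 from U, W.
U's domain is down to {4}, so U = 4. Eliminate 4 elsewhere: T, Z.
So 5 goes to T.

T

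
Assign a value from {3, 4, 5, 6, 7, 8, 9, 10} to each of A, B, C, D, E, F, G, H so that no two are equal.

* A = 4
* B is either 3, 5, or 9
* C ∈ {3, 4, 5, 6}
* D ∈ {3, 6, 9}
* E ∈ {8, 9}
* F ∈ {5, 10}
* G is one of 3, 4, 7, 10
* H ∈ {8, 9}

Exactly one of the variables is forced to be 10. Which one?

A has just one choice, so A = 4. Eliminate 4 elsewhere: C, G.
The 7 still-open variables together cover exactly {3, 5, 6, 7, 8, 9, 10} — 7 values for 7 variables — and 7 appears only in G's list, so G = 7.
Among the 6 still-open variables, 10 fits only F (and all 6 values in {3, 5, 6, 8, 9, 10} must be used), so F = 10.

F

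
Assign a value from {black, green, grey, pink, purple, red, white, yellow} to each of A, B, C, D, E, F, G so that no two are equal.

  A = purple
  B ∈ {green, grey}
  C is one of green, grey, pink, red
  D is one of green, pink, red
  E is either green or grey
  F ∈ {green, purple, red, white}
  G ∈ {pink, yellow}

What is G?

yellow

A must be purple (only option left). Strike purple from F.
The 6 still-open variables together cover exactly {green, grey, pink, red, white, yellow} — 6 values for 6 variables — and white appears only in F's list, so F = white.
The 5 still-open variables draw from only 5 values {green, grey, pink, red, yellow}, so each is used; only G can be yellow, hence G = yellow.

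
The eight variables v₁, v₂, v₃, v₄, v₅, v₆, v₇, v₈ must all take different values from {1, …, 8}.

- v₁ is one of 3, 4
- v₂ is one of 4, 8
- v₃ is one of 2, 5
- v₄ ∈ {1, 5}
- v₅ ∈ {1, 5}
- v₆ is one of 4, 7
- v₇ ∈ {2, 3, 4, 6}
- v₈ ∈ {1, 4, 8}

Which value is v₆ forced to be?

The 8 variables together cover exactly {1, 2, 3, 4, 5, 6, 7, 8} — 8 values for 8 variables — and 6 appears only in v₇'s list, so v₇ = 6.
The 7 still-open variables draw from only 7 values {1, 2, 3, 4, 5, 7, 8}, so each is used; only v₃ can be 2, hence v₃ = 2.
The 6 still-open variables draw from only 6 values {1, 3, 4, 5, 7, 8}, so each is used; only v₁ can be 3, hence v₁ = 3.
The 5 still-open variables draw from only 5 values {1, 4, 5, 7, 8}, so each is used; only v₆ can be 7, hence v₆ = 7.

7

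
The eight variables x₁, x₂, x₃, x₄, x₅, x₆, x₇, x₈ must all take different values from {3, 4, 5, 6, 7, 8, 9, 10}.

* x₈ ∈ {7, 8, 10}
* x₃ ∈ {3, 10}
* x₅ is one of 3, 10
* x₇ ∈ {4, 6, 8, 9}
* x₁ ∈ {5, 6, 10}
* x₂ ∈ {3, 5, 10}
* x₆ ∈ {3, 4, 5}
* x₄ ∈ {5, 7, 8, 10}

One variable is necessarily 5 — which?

Among the 8 variables, 9 fits only x₇ (and all 8 values in {3, 4, 5, 6, 7, 8, 9, 10} must be used), so x₇ = 9.
The 7 still-open variables draw from only 7 values {3, 4, 5, 6, 7, 8, 10}, so each is used; only x₆ can be 4, hence x₆ = 4.
The 6 still-open variables draw from only 6 values {3, 5, 6, 7, 8, 10}, so each is used; only x₁ can be 6, hence x₁ = 6.
x₃ and x₅ between them cover only {3, 10} — a naked pair. Remove those values from x₂, x₄, x₈.
So 5 goes to x₂.

x₂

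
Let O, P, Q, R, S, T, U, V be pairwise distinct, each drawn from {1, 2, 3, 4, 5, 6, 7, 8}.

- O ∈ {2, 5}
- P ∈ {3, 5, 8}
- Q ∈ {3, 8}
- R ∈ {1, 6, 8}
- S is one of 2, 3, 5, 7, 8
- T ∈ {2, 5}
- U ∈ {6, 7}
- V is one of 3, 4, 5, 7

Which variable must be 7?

S

The 8 variables draw from only 8 values {1, 2, 3, 4, 5, 6, 7, 8}, so each is used; only R can be 1, hence R = 1.
The 7 still-open variables draw from only 7 values {2, 3, 4, 5, 6, 7, 8}, so each is used; only V can be 4, hence V = 4.
The 6 still-open variables together cover exactly {2, 3, 5, 6, 7, 8} — 6 values for 6 variables — and 6 appears only in U's list, so U = 6.
The 5 still-open variables together cover exactly {2, 3, 5, 7, 8} — 5 values for 5 variables — and 7 appears only in S's list, so S = 7.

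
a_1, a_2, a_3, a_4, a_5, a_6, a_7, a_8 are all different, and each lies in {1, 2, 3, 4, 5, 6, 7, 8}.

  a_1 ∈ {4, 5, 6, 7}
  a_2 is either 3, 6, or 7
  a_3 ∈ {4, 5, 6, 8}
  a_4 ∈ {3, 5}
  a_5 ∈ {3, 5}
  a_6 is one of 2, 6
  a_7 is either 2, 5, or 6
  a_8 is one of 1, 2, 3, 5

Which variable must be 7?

a_2

The 8 variables together cover exactly {1, 2, 3, 4, 5, 6, 7, 8} — 8 values for 8 variables — and 1 appears only in a_8's list, so a_8 = 1.
The 7 still-open variables draw from only 7 values {2, 3, 4, 5, 6, 7, 8}, so each is used; only a_3 can be 8, hence a_3 = 8.
The 6 still-open variables draw from only 6 values {2, 3, 4, 5, 6, 7}, so each is used; only a_1 can be 4, hence a_1 = 4.
The 5 still-open variables draw from only 5 values {2, 3, 5, 6, 7}, so each is used; only a_2 can be 7, hence a_2 = 7.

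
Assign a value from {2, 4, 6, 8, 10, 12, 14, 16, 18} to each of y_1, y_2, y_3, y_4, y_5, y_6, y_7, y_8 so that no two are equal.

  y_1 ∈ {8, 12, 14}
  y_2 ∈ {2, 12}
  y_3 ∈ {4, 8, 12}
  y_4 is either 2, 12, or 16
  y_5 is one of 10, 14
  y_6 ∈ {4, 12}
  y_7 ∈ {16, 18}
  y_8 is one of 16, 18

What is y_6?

4

The 8 variables draw from only 8 values {2, 4, 8, 10, 12, 14, 16, 18}, so each is used; only y_5 can be 10, hence y_5 = 10.
The 7 still-open variables draw from only 7 values {2, 4, 8, 12, 14, 16, 18}, so each is used; only y_1 can be 14, hence y_1 = 14.
The 6 still-open variables together cover exactly {2, 4, 8, 12, 16, 18} — 6 values for 6 variables — and 8 appears only in y_3's list, so y_3 = 8.
The 5 still-open variables together cover exactly {2, 4, 12, 16, 18} — 5 values for 5 variables — and 4 appears only in y_6's list, so y_6 = 4.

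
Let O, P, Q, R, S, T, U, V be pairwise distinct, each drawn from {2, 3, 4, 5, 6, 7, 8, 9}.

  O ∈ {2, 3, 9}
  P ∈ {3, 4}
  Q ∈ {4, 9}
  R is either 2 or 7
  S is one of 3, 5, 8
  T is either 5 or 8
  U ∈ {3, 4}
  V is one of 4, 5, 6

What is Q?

9

Among the 8 variables, 6 fits only V (and all 8 values in {2, 3, 4, 5, 6, 7, 8, 9} must be used), so V = 6.
The 7 still-open variables together cover exactly {2, 3, 4, 5, 7, 8, 9} — 7 values for 7 variables — and 7 appears only in R's list, so R = 7.
The 6 still-open variables together cover exactly {2, 3, 4, 5, 8, 9} — 6 values for 6 variables — and 2 appears only in O's list, so O = 2.
Among the 5 still-open variables, 9 fits only Q (and all 5 values in {3, 4, 5, 8, 9} must be used), so Q = 9.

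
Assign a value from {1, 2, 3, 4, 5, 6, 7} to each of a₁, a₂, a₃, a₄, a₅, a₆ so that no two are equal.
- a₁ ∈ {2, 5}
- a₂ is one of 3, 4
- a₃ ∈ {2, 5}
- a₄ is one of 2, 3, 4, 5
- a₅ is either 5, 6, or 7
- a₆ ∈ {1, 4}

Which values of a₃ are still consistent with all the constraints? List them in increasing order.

The 2 variables a₁ and a₃ are confined to {2, 5}, which locks those values in; drop them from a₄, a₅.
The 2 variables a₂ and a₄ are confined to {3, 4}, which locks those values in; drop them from a₆.
That leaves a₆ = 1.
No further eliminations apply; a₃ can still be any of 2, 5.

2, 5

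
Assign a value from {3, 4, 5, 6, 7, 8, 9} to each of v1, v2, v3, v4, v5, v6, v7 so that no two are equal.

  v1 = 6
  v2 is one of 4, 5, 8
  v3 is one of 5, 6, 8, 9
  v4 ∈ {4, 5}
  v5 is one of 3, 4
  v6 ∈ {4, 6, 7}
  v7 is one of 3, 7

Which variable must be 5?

v4

v1 has just one choice, so v1 = 6. So v3, v6 can't be 6.
Among the 6 still-open variables, 9 fits only v3 (and all 6 values in {3, 4, 5, 7, 8, 9} must be used), so v3 = 9.
The 5 still-open variables together cover exactly {3, 4, 5, 7, 8} — 5 values for 5 variables — and 8 appears only in v2's list, so v2 = 8.
The 4 still-open variables draw from only 4 values {3, 4, 5, 7}, so each is used; only v4 can be 5, hence v4 = 5.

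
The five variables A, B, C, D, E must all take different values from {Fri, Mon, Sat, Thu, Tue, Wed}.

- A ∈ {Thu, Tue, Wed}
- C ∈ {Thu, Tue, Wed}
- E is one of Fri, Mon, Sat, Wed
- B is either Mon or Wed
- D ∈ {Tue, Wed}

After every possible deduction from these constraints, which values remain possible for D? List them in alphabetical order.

Tue, Wed

A, C, D share exactly the 3 values {Thu, Tue, Wed}; by pigeonhole those values go to them, so strike Thu, Tue, Wed from B, E.
That leaves B = Mon. Eliminate Mon elsewhere: E.
No further eliminations apply; D can still be any of Tue, Wed.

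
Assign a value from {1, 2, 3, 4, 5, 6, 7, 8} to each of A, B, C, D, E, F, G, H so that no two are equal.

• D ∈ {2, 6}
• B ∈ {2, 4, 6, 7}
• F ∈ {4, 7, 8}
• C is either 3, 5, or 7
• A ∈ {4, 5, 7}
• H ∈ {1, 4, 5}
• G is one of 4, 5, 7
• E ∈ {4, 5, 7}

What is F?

8

The 8 variables together cover exactly {1, 2, 3, 4, 5, 6, 7, 8} — 8 values for 8 variables — and 1 appears only in H's list, so H = 1.
Among the 7 still-open variables, 3 fits only C (and all 7 values in {2, 3, 4, 5, 6, 7, 8} must be used), so C = 3.
Among the 6 still-open variables, 8 fits only F (and all 6 values in {2, 4, 5, 6, 7, 8} must be used), so F = 8.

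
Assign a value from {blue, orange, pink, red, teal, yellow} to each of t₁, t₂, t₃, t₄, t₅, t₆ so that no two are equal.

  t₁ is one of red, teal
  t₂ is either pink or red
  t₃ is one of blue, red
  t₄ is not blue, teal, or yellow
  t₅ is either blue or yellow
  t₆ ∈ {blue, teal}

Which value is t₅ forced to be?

The 6 variables draw from only 6 values {blue, orange, pink, red, teal, yellow}, so each is used; only t₄ can be orange, hence t₄ = orange.
Among the 5 still-open variables, pink fits only t₂ (and all 5 values in {blue, pink, red, teal, yellow} must be used), so t₂ = pink.
The 4 still-open variables draw from only 4 values {blue, red, teal, yellow}, so each is used; only t₅ can be yellow, hence t₅ = yellow.

yellow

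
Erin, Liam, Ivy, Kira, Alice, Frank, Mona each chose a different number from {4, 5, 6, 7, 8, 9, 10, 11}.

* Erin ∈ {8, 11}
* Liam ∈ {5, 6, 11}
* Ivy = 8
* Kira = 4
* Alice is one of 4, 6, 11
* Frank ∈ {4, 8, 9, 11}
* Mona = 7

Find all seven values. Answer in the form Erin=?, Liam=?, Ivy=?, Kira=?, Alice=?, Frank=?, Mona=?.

Erin=11, Liam=5, Ivy=8, Kira=4, Alice=6, Frank=9, Mona=7

Ivy must be 8 (only option left). Eliminate 8 elsewhere: Erin, Frank.
Kira has just one choice, so Kira = 4. Strike 4 from Alice, Frank.
That leaves Mona = 7.
Erin's domain is down to {11}, so Erin = 11. Strike 11 from Liam, Alice, Frank.
That leaves Alice = 6. Strike 6 from Liam.
Frank must be 9 (only option left).
Liam must be 5 (only option left).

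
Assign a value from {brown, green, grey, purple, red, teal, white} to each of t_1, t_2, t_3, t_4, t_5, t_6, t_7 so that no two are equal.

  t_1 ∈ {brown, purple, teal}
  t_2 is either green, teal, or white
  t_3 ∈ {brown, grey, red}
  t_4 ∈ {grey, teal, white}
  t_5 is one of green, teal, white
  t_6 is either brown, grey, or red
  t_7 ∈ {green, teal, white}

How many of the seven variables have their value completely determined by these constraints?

The 7 variables draw from only 7 values {brown, green, grey, purple, red, teal, white}, so each is used; only t_1 can be purple, hence t_1 = purple.
t_2, t_5, t_7 share exactly the 3 values {green, teal, white}; by pigeonhole those values go to them, so strike green, teal, white from t_4.
t_4 has just one choice, so t_4 = grey. Eliminate grey elsewhere: t_3, t_6.
Determined: t_1=purple, t_4=grey. The other variables each still have more than one consistent value. That makes 2.

2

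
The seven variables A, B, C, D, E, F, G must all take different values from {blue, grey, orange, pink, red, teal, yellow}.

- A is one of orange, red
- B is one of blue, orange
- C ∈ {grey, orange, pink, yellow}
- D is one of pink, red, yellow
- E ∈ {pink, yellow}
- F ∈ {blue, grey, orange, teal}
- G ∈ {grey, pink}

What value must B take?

blue

The 7 variables together cover exactly {blue, grey, orange, pink, red, teal, yellow} — 7 values for 7 variables — and teal appears only in F's list, so F = teal.
The 6 still-open variables draw from only 6 values {blue, grey, orange, pink, red, yellow}, so each is used; only B can be blue, hence B = blue.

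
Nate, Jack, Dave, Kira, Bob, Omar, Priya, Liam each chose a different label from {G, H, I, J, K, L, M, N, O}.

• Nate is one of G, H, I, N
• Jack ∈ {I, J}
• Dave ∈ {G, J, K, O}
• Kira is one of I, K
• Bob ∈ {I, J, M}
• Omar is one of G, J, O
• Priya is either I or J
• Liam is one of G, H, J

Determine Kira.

K

Among the 8 variables, M fits only Bob (and all 8 values in {G, H, I, J, K, M, N, O} must be used), so Bob = M.
The 7 still-open variables draw from only 7 values {G, H, I, J, K, N, O}, so each is used; only Nate can be N, hence Nate = N.
The 6 still-open variables draw from only 6 values {G, H, I, J, K, O}, so each is used; only Liam can be H, hence Liam = H.
The 2 variables Jack and Priya are confined to {I, J}, which locks those values in; drop them from Dave, Kira, Omar.
So Kira = K.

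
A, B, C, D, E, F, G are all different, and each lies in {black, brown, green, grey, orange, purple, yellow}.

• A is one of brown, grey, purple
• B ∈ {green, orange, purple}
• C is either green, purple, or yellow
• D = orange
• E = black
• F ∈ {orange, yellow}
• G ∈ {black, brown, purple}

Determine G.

D has just one choice, so D = orange. Eliminate orange elsewhere: B, F.
That leaves E = black. Remove black from G.
F's domain is down to {yellow}, so F = yellow. So C can't be yellow.
The 4 still-open variables draw from only 4 values {brown, green, grey, purple}, so each is used; only A can be grey, hence A = grey.
Among the 3 still-open variables, brown fits only G (and all 3 values in {brown, green, purple} must be used), so G = brown.

brown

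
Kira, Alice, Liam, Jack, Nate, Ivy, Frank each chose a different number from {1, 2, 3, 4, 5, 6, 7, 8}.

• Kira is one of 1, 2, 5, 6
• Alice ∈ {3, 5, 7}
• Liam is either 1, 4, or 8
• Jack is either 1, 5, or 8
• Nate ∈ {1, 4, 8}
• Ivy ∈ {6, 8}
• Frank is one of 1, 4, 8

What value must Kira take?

Liam, Nate, Frank share exactly the 3 values {1, 4, 8}; by pigeonhole those values go to them, so strike 1, 4, 8 from Kira, Jack, Ivy.
Jack must be 5 (only option left). Strike 5 from Kira, Alice.
Ivy's domain is down to {6}, so Ivy = 6. So Kira can't be 6.
So Kira = 2.

2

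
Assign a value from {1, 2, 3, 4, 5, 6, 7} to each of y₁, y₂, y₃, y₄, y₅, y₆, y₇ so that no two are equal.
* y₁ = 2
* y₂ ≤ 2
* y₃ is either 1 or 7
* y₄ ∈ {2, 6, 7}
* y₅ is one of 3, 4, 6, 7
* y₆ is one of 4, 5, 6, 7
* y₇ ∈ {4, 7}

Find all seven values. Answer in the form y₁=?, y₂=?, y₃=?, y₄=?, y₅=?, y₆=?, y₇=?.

y₁=2, y₂=1, y₃=7, y₄=6, y₅=3, y₆=5, y₇=4

y₁ has just one choice, so y₁ = 2. So y₂, y₄ can't be 2.
y₂'s domain is down to {1}, so y₂ = 1. Remove 1 from y₃.
y₃ must be 7 (only option left). Eliminate 7 elsewhere: y₄, y₅, y₆, y₇.
y₄'s domain is down to {6}, so y₄ = 6. Eliminate 6 elsewhere: y₅, y₆.
That leaves y₇ = 4. So y₅, y₆ can't be 4.
y₅ must be 3 (only option left).
y₆ must be 5 (only option left).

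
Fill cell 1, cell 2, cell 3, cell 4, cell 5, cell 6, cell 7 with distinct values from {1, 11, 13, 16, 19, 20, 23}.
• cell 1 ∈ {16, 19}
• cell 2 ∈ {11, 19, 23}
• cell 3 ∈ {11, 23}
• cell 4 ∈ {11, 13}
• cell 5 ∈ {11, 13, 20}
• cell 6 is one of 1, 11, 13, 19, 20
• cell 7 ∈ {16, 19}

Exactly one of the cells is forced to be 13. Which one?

The 7 variables together cover exactly {1, 11, 13, 16, 19, 20, 23} — 7 values for 7 variables — and 1 appears only in cell 6's list, so cell 6 = 1.
The 6 still-open variables together cover exactly {11, 13, 16, 19, 20, 23} — 6 values for 6 variables — and 20 appears only in cell 5's list, so cell 5 = 20.
The 5 still-open variables draw from only 5 values {11, 13, 16, 19, 23}, so each is used; only cell 4 can be 13, hence cell 4 = 13.

cell 4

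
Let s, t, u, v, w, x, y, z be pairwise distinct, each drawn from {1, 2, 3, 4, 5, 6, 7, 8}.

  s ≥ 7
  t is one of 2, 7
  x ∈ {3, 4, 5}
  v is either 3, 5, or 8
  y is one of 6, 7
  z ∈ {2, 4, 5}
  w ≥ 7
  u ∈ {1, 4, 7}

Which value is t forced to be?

2

The 8 variables draw from only 8 values {1, 2, 3, 4, 5, 6, 7, 8}, so each is used; only u can be 1, hence u = 1.
The 7 still-open variables together cover exactly {2, 3, 4, 5, 6, 7, 8} — 7 values for 7 variables — and 6 appears only in y's list, so y = 6.
s and w share exactly the 2 values {7, 8}; by pigeonhole those values go to them, so strike 7, 8 from t, v.
So t = 2.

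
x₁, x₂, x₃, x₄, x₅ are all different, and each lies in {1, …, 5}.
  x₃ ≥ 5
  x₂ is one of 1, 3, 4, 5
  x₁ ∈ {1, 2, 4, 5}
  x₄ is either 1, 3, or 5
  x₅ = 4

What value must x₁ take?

2

x₃ has just one choice, so x₃ = 5. Eliminate 5 elsewhere: x₁, x₂, x₄.
x₅ has just one choice, so x₅ = 4. Eliminate 4 elsewhere: x₁, x₂.
The 3 still-open variables together cover exactly {1, 2, 3} — 3 values for 3 variables — and 2 appears only in x₁'s list, so x₁ = 2.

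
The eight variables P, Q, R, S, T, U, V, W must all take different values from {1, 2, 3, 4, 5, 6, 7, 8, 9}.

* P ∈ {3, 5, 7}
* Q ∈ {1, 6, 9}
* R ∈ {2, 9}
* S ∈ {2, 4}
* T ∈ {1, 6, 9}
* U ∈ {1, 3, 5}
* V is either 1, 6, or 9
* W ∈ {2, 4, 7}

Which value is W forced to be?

7

Q, T, V between them cover only {1, 6, 9} — a naked triple. Remove those values from R, U.
R has just one choice, so R = 2. So S, W can't be 2.
That leaves S = 4. Strike 4 from W.
So W = 7.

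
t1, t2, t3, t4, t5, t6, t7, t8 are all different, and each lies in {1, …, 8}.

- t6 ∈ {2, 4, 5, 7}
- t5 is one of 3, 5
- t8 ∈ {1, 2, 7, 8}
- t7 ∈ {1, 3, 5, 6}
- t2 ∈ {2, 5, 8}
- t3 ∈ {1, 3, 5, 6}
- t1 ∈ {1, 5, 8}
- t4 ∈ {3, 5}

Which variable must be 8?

t1

The 8 variables together cover exactly {1, 2, 3, 4, 5, 6, 7, 8} — 8 values for 8 variables — and 4 appears only in t6's list, so t6 = 4.
The 7 still-open variables together cover exactly {1, 2, 3, 5, 6, 7, 8} — 7 values for 7 variables — and 7 appears only in t8's list, so t8 = 7.
Among the 6 still-open variables, 2 fits only t2 (and all 6 values in {1, 2, 3, 5, 6, 8} must be used), so t2 = 2.
Among the 5 still-open variables, 8 fits only t1 (and all 5 values in {1, 3, 5, 6, 8} must be used), so t1 = 8.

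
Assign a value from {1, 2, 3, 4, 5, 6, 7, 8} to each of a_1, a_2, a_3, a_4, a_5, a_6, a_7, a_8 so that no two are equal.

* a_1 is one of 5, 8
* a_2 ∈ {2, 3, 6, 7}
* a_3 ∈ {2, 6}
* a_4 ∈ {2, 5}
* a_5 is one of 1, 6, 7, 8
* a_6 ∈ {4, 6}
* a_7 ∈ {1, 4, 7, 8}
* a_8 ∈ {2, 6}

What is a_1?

8

The 8 variables draw from only 8 values {1, 2, 3, 4, 5, 6, 7, 8}, so each is used; only a_2 can be 3, hence a_2 = 3.
a_3 and a_8 between them cover only {2, 6} — a naked pair. Remove those values from a_4, a_5, a_6.
a_4 must be 5 (only option left). Strike 5 from a_1.
So a_1 = 8.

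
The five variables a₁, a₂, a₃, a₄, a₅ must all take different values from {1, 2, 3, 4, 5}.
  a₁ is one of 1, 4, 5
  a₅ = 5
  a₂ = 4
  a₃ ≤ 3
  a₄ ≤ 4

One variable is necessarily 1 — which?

a₂'s domain is down to {4}, so a₂ = 4. Remove 4 from a₁, a₄.
That leaves a₅ = 5. So a₁ can't be 5.
So 1 goes to a₁.

a₁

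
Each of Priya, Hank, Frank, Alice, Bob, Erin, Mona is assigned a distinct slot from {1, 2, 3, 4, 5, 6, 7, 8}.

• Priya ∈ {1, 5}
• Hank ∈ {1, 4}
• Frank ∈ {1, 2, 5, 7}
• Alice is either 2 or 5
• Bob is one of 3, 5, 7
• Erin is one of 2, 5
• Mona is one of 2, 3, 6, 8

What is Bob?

3

Alice and Erin between them cover only {2, 5} — a naked pair. Remove those values from Priya, Frank, Bob, Mona.
Priya has just one choice, so Priya = 1. Eliminate 1 elsewhere: Hank, Frank.
Hank must be 4 (only option left).
That leaves Frank = 7. Eliminate 7 elsewhere: Bob.
So Bob = 3.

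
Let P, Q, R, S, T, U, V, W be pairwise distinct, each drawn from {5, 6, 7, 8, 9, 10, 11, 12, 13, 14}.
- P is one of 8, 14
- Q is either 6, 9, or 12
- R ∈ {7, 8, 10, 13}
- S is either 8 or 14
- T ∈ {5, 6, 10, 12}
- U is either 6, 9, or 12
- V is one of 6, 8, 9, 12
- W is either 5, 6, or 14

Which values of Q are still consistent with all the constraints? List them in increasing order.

6, 9, 12

P and S between them cover only {8, 14} — a naked pair. Remove those values from R, V, W.
Q, U, V between them cover only {6, 9, 12} — a naked triple. Remove those values from T, W.
W has just one choice, so W = 5. Remove 5 from T.
That leaves T = 10. Remove 10 from R.
No further eliminations apply; Q can still be any of 6, 9, 12.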